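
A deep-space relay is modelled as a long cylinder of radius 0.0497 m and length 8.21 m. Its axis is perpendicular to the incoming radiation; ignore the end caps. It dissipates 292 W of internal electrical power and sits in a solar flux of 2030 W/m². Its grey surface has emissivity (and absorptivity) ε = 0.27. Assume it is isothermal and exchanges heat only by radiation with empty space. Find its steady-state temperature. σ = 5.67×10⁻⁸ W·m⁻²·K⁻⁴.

T ≈ 370 K

At steady state, absorbed solar power + internal power = radiated power.
Absorbed: α·S·A_cross = 0.27·2030·0.8161 = 447.3 W (cross-section 2rL).
Total input = 447.3 + 292 = 739.3 W.
Radiated: εσ·A_surf·T⁴ with A_surf = 2πrL = 2.564 m².
T⁴ = 739.3/(0.27·5.67×10⁻⁸·2.564) = 1.884×10¹⁰ K⁴.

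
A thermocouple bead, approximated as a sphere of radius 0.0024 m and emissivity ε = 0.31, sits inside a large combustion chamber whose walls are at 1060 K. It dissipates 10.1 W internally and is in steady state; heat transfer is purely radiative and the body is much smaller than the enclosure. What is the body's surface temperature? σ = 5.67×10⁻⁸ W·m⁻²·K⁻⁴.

T ≈ 1740 K

For a small grey body in a large enclosure, net radiated power = εσA(T⁴ − T_w⁴).
Steady state: P = εσA(T⁴ − T_w⁴) with A = 4πr² = 7.238×10⁻⁵ m².
T⁴ = P/(εσA) + T_w⁴ = 10.1/(0.31·5.67×10⁻⁸·7.238×10⁻⁵) + (1060)⁴
    = 7.939×10¹² + 1.262×10¹² = 9.201×10¹² K⁴.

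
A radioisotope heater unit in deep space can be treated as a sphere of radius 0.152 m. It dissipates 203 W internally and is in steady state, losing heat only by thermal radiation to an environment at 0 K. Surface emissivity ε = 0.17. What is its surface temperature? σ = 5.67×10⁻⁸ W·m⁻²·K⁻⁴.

Steady state: internal power = radiated power, P = εσA T⁴.
Radiating area A = 4πr² = 0.2903 m².
T⁴ = P/(εσA) = 203/(0.17·5.67×10⁻⁸·0.2903) = 7.254×10¹⁰ K⁴.
T = (7.254×10¹⁰)^(1/4).

T ≈ 519 K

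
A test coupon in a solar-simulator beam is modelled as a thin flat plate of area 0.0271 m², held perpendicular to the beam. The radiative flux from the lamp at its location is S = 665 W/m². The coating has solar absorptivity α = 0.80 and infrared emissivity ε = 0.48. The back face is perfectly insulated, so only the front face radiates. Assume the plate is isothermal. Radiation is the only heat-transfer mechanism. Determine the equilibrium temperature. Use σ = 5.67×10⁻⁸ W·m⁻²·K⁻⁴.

At equilibrium, absorbed power = emitted power.
Absorbing cross-section = A = 0.02710 m²; emitting surface = A = 0.02710 m² (ratio 1).
αS·A_cross = εσ·A_surf·T⁴  ⇒  T⁴ = αS/(ε·1σ).
T⁴ = 0.800·665/(0.48·1·5.67×10⁻⁸) = 1.955×10¹⁰ K⁴.
T = (1.955×10¹⁰)^(1/4).

T ≈ 374 K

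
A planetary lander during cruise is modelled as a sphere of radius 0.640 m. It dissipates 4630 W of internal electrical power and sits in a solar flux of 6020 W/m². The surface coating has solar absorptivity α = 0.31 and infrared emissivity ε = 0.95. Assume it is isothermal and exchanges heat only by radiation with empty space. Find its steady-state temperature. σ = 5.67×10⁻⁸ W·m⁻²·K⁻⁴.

T ≈ 399 K

At steady state, absorbed solar power + internal power = radiated power.
Absorbed: α·S·A_cross = 0.31·6020·1.287 = 2401 W (cross-section πr²).
Total input = 2401 + 4630 = 7031 W.
Radiated: εσ·A_surf·T⁴ with A_surf = 4πr² = 5.147 m².
T⁴ = 7031/(0.95·5.67×10⁻⁸·5.147) = 2.536×10¹⁰ K⁴.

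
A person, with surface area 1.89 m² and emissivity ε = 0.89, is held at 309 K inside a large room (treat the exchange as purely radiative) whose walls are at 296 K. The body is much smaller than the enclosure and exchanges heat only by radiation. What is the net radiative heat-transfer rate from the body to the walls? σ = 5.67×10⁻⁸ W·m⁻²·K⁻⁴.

P_net ≈ 137 W

For a small grey body in a large enclosure: P_net = εσA(T_body⁴ − T_wall⁴).
A = 1.89 m²; T_body⁴ − T_wall⁴ = 9.117×10⁹ − 7.677×10⁹ = 1.440×10⁹ K⁴.
|P_net| = 0.89·5.67×10⁻⁸·1.890·1.440×10⁹.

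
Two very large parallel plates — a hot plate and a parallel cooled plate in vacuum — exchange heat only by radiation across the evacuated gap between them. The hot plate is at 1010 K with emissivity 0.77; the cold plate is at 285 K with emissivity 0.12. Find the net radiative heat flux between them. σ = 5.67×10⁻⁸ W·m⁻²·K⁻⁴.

For two infinite grey parallel plates, q = σ(T₁⁴ − T₂⁴)/(1/ε₁ + 1/ε₂ − 1).
T₁⁴ − T₂⁴ = 1.041×10¹² − 6.598×10⁹ = 1.034×10¹² K⁴.
1/ε₁ + 1/ε₂ − 1 = 1.299 + 8.333 − 1 = 8.632.
q = 5.67×10⁻⁸ × 1.034×10¹² / 8.632.

q ≈ 6790 W/m²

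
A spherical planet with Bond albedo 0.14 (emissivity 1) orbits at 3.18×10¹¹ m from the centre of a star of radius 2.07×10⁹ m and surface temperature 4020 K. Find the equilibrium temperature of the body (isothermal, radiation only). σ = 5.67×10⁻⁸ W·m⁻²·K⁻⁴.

T ≈ 221 K

The star's surface emits σT_*⁴; at distance d the flux is S = σT_*⁴(R_*/d)².
S = 5.67×10⁻⁸·(4020)⁴·(2.07×10⁹/3.18×10¹¹)² = 627.4 W/m².
For an isothermal sphere T⁴ = (1−a)S/(4σ) = 2.379×10⁹ K⁴.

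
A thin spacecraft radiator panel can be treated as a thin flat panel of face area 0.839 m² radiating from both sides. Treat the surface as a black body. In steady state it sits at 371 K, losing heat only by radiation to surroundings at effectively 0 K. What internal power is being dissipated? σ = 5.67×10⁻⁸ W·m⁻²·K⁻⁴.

Steady state: P = εσA T⁴.
A = 2·0.839 = 1.678 m²; T⁴ = (371)⁴ = 1.895×10¹⁰ K⁴.
P = 1.0 × 5.67×10⁻⁸ × 1.678 × 1.895×10¹⁰.

P ≈ 1800 W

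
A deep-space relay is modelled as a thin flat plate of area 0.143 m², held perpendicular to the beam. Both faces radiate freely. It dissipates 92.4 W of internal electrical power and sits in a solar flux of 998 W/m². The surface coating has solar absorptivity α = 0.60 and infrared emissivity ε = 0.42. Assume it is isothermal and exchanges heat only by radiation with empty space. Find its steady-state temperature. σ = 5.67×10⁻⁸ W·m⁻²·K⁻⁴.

At steady state, absorbed solar power + internal power = radiated power.
Absorbed: α·S·A_cross = 0.60·998·0.1430 = 85.63 W (cross-section A).
Total input = 85.63 + 92.4 = 178.0 W.
Radiated: εσ·A_surf·T⁴ with A_surf = 2A = 0.2860 m².
T⁴ = 178.0/(0.42·5.67×10⁻⁸·0.2860) = 2.614×10¹⁰ K⁴.

T ≈ 402 K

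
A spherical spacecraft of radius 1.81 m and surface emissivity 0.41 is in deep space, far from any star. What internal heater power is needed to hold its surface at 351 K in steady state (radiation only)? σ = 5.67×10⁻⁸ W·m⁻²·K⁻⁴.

P = εσ·4πr²·T⁴.
4πr² = 41.17 m²; T⁴ = 1.518×10¹⁰ K⁴.
P = 0.41·5.67×10⁻⁸·41.17·1.518×10¹⁰.

P ≈ 14500 W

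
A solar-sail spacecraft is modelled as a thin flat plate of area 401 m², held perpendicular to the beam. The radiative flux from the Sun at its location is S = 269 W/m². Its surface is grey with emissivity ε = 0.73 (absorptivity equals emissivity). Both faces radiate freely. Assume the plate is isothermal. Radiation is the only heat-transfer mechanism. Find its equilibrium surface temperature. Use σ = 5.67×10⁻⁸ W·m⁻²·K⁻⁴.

At equilibrium, absorbed power = emitted power.
Absorbing cross-section = A = 401.0 m²; emitting surface = 2A = 802.0 m² (ratio 2).
εS·A_cross = εσ·A_surf·T⁴  ⇒  T⁴ = S/(2σ)   (ε cancels).
T⁴ = 269/(2·5.67×10⁻⁸) = 2.372×10⁹ K⁴.
T = (2.372×10⁹)^(1/4).

T ≈ 221 K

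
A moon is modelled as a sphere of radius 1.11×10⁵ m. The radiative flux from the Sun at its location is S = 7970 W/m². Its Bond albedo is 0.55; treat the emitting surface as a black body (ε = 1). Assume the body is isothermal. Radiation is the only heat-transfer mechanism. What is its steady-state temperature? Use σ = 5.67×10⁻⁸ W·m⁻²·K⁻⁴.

T ≈ 355 K

At equilibrium, absorbed power = emitted power.
Absorbing cross-section = πr² = 3.871×10¹⁰ m²; emitting surface = 4πr² = 1.548×10¹¹ m² (ratio 4).
(1−a)S·A_cross = εσ·A_surf·T⁴  ⇒  T⁴ = (1−a)S/(4σ).
T⁴ = 0.450·7970/(4·5.67×10⁻⁸) = 1.581×10¹⁰ K⁴.
T = (1.581×10¹⁰)^(1/4).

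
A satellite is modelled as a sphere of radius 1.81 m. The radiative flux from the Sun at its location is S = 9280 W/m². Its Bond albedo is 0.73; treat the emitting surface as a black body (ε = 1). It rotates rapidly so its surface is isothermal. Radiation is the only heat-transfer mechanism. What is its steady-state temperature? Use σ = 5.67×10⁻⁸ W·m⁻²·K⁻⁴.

T ≈ 324 K

At equilibrium, absorbed power = emitted power.
Absorbing cross-section = πr² = 10.29 m²; emitting surface = 4πr² = 41.17 m² (ratio 4).
(1−a)S·A_cross = εσ·A_surf·T⁴  ⇒  T⁴ = (1−a)S/(4σ).
T⁴ = 0.270·9280/(4·5.67×10⁻⁸) = 1.105×10¹⁰ K⁴.
T = (1.105×10¹⁰)^(1/4).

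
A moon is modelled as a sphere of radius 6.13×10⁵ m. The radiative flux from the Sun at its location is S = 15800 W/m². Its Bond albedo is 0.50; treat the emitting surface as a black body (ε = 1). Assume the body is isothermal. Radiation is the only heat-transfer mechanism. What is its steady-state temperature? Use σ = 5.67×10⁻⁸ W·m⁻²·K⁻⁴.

T ≈ 432 K

At equilibrium, absorbed power = emitted power.
Absorbing cross-section = πr² = 1.181×10¹² m²; emitting surface = 4πr² = 4.722×10¹² m² (ratio 4).
(1−a)S·A_cross = εσ·A_surf·T⁴  ⇒  T⁴ = (1−a)S/(4σ).
T⁴ = 0.500·15800/(4·5.67×10⁻⁸) = 3.483×10¹⁰ K⁴.
T = (3.483×10¹⁰)^(1/4).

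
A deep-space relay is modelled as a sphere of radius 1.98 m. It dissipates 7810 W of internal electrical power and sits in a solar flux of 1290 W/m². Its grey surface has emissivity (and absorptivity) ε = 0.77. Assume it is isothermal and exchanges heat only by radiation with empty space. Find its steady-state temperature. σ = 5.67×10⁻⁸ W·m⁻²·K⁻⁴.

T ≈ 311 K

At steady state, absorbed solar power + internal power = radiated power.
Absorbed: α·S·A_cross = 0.77·1290·12.32 = 12230 W (cross-section πr²).
Total input = 12230 + 7810 = 20040 W.
Radiated: εσ·A_surf·T⁴ with A_surf = 4πr² = 49.27 m².
T⁴ = 20040/(0.77·5.67×10⁻⁸·49.27) = 9.319×10⁹ K⁴.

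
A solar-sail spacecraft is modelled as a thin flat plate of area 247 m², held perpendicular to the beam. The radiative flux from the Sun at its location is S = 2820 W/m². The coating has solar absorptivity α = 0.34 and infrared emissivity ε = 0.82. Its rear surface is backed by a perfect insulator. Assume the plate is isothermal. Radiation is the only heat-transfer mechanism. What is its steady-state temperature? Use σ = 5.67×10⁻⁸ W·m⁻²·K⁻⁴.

At equilibrium, absorbed power = emitted power.
Absorbing cross-section = A = 247.0 m²; emitting surface = A = 247.0 m² (ratio 1).
αS·A_cross = εσ·A_surf·T⁴  ⇒  T⁴ = αS/(ε·1σ).
T⁴ = 0.340·2820/(0.82·1·5.67×10⁻⁸) = 2.062×10¹⁰ K⁴.
T = (2.062×10¹⁰)^(1/4).

T ≈ 379 K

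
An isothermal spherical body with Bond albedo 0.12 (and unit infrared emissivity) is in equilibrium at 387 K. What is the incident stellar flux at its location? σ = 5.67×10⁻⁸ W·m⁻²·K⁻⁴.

S ≈ 5780 W/m²

(1−a)S·πr² = σ·4πr²·T⁴ ⇒ S = 4σT⁴/(1−a).
S = 4·5.67×10⁻⁸·2.243×10¹⁰/0.880.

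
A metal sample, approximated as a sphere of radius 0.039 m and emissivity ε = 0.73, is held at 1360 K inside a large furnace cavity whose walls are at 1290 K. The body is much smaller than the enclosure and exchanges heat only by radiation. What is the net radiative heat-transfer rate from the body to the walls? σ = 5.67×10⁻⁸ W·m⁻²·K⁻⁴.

For a small grey body in a large enclosure: P_net = εσA(T_body⁴ − T_wall⁴).
A = 4πr² = 0.01911 m²; T_body⁴ − T_wall⁴ = 3.421×10¹² − 2.769×10¹² = 6.518×10¹¹ K⁴.
|P_net| = 0.73·5.67×10⁻⁸·0.01911·6.518×10¹¹.

P_net ≈ 516 W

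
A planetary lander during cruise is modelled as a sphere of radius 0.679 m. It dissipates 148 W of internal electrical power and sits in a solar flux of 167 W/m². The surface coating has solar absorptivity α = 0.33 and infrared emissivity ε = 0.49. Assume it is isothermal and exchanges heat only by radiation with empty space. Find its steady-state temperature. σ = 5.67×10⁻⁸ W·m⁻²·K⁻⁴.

At steady state, absorbed solar power + internal power = radiated power.
Absorbed: α·S·A_cross = 0.33·167·1.448 = 79.82 W (cross-section πr²).
Total input = 79.82 + 148 = 227.8 W.
Radiated: εσ·A_surf·T⁴ with A_surf = 4πr² = 5.794 m².
T⁴ = 227.8/(0.49·5.67×10⁻⁸·5.794) = 1.415×10⁹ K⁴.

T ≈ 194 K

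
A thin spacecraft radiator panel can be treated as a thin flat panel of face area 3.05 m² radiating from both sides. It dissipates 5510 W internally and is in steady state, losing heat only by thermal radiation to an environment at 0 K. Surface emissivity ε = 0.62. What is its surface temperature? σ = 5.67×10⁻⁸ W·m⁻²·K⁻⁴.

Steady state: internal power = radiated power, P = εσA T⁴.
Radiating area A = 2·3.05 = 6.100 m².
T⁴ = P/(εσA) = 5510/(0.62·5.67×10⁻⁸·6.100) = 2.569×10¹⁰ K⁴.
T = (2.569×10¹⁰)^(1/4).

T ≈ 400 K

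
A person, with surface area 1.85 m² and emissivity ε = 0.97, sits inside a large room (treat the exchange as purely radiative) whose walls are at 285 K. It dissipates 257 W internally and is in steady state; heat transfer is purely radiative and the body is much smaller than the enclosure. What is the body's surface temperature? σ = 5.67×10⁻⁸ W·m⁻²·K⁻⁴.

For a small grey body in a large enclosure, net radiated power = εσA(T⁴ − T_w⁴).
Steady state: P = εσA(T⁴ − T_w⁴) with A = 1.85 m².
T⁴ = P/(εσA) + T_w⁴ = 257/(0.97·5.67×10⁻⁸·1.850) + (285)⁴
    = 2.526×10⁹ + 6.598×10⁹ = 9.123×10⁹ K⁴.

T ≈ 309 K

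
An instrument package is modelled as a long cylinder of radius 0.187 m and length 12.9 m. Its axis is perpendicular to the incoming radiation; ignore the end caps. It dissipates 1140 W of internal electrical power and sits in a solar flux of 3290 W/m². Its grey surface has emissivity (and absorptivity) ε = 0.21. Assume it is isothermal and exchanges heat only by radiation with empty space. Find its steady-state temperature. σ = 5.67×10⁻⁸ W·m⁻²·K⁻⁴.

T ≈ 397 K

At steady state, absorbed solar power + internal power = radiated power.
Absorbed: α·S·A_cross = 0.21·3290·4.825 = 3333 W (cross-section 2rL).
Total input = 3333 + 1140 = 4473 W.
Radiated: εσ·A_surf·T⁴ with A_surf = 2πrL = 15.16 m².
T⁴ = 4473/(0.21·5.67×10⁻⁸·15.16) = 2.479×10¹⁰ K⁴.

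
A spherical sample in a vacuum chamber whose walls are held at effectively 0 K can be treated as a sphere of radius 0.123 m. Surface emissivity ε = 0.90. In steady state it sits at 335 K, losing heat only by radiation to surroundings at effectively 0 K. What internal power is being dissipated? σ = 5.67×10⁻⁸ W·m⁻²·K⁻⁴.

Steady state: P = εσA T⁴.
A = 4πr² = 0.1901 m²; T⁴ = (335)⁴ = 1.259×10¹⁰ K⁴.
P = 0.90 × 5.67×10⁻⁸ × 0.1901 × 1.259×10¹⁰.

P ≈ 122 W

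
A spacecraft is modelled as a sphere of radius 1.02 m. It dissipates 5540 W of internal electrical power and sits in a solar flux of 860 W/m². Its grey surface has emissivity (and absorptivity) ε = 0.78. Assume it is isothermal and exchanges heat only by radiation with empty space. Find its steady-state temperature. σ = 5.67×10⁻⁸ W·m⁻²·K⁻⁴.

T ≈ 340 K

At steady state, absorbed solar power + internal power = radiated power.
Absorbed: α·S·A_cross = 0.78·860·3.269 = 2193 W (cross-section πr²).
Total input = 2193 + 5540 = 7733 W.
Radiated: εσ·A_surf·T⁴ with A_surf = 4πr² = 13.07 m².
T⁴ = 7733/(0.78·5.67×10⁻⁸·13.07) = 1.337×10¹⁰ K⁴.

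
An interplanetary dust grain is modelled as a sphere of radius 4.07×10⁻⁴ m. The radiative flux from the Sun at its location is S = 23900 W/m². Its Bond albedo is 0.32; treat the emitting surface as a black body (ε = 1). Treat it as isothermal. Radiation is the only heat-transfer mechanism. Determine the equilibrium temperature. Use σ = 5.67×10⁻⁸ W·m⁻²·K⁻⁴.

T ≈ 517 K

At equilibrium, absorbed power = emitted power.
Absorbing cross-section = πr² = 5.204×10⁻⁷ m²; emitting surface = 4πr² = 2.082×10⁻⁶ m² (ratio 4).
(1−a)S·A_cross = εσ·A_surf·T⁴  ⇒  T⁴ = (1−a)S/(4σ).
T⁴ = 0.680·23900/(4·5.67×10⁻⁸) = 7.166×10¹⁰ K⁴.
T = (7.166×10¹⁰)^(1/4).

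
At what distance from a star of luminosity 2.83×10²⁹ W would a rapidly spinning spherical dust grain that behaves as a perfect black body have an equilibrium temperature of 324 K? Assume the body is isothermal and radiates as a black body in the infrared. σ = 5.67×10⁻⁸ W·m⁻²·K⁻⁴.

d ≈ 3.00×10¹² m

For an isothermal black-emitting sphere, (1−a)S·πr² = σ·4πr²·T⁴ ⇒ S = 4σT⁴/(1−a).
S = 4·5.67×10⁻⁸·(324)⁴/1.00 = 2499 W/m².
Flux falls as S = L/(4πd²), so d = √(L/(4πS)) = √(2.83×10²⁹/(4π·2499)).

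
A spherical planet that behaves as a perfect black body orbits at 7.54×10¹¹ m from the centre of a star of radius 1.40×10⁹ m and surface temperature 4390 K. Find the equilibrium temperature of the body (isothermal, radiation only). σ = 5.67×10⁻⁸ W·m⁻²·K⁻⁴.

T ≈ 134 K

The star's surface emits σT_*⁴; at distance d the flux is S = σT_*⁴(R_*/d)².
S = 5.67×10⁻⁸·(4390)⁴·(1.40×10⁹/7.54×10¹¹)² = 72.60 W/m².
For an isothermal sphere T⁴ = (1−a)S/(4σ) = 3.201×10⁸ K⁴.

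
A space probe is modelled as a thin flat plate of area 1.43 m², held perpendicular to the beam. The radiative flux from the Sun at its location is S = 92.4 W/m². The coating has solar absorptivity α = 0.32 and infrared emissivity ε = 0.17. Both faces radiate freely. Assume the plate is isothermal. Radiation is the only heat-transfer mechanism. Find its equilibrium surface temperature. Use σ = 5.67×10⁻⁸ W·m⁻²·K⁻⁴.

T ≈ 198 K

At equilibrium, absorbed power = emitted power.
Absorbing cross-section = A = 1.430 m²; emitting surface = 2A = 2.860 m² (ratio 2).
αS·A_cross = εσ·A_surf·T⁴  ⇒  T⁴ = αS/(ε·2σ).
T⁴ = 0.320·92.4/(0.17·2·5.67×10⁻⁸) = 1.534×10⁹ K⁴.
T = (1.534×10⁹)^(1/4).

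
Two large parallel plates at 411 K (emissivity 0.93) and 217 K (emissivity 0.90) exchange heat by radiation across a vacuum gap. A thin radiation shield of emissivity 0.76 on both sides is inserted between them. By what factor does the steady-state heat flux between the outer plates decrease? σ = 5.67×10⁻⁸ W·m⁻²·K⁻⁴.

Without shield: q₀ = σΔ(T⁴)/(1/ε₁+1/ε₂−1) with denominator 1.186.
With shield the two gaps are in series; the resistances add: (1/ε₁+1/ε_s−1)+(1/ε_s+1/ε₂−1) = 1.391+1.427 = 2.818.
Heat-flux ratio q₀/q = 2.818/1.186.

factor ≈ 2.38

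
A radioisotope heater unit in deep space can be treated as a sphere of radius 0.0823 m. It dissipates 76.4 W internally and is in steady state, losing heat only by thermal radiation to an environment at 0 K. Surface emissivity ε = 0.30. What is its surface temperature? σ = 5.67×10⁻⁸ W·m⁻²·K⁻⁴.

Steady state: internal power = radiated power, P = εσA T⁴.
Radiating area A = 4πr² = 0.08512 m².
T⁴ = P/(εσA) = 76.4/(0.30·5.67×10⁻⁸·0.08512) = 5.277×10¹⁰ K⁴.
T = (5.277×10¹⁰)^(1/4).

T ≈ 479 K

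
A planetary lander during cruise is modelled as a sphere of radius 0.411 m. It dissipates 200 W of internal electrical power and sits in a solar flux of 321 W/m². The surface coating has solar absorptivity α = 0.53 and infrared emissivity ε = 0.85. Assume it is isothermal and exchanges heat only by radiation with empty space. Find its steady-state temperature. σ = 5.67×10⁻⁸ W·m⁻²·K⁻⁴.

T ≈ 231 K

At steady state, absorbed solar power + internal power = radiated power.
Absorbed: α·S·A_cross = 0.53·321·0.5307 = 90.28 W (cross-section πr²).
Total input = 90.28 + 200 = 290.3 W.
Radiated: εσ·A_surf·T⁴ with A_surf = 4πr² = 2.123 m².
T⁴ = 290.3/(0.85·5.67×10⁻⁸·2.123) = 2.837×10⁹ K⁴.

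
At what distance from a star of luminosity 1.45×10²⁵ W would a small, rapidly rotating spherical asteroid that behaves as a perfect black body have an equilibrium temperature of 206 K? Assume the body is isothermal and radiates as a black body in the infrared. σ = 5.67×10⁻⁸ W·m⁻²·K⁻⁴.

For an isothermal black-emitting sphere, (1−a)S·πr² = σ·4πr²·T⁴ ⇒ S = 4σT⁴/(1−a).
S = 4·5.67×10⁻⁸·(206)⁴/1.00 = 408.4 W/m².
Flux falls as S = L/(4πd²), so d = √(L/(4πS)) = √(1.45×10²⁵/(4π·408.4)).

d ≈ 5.32×10¹⁰ m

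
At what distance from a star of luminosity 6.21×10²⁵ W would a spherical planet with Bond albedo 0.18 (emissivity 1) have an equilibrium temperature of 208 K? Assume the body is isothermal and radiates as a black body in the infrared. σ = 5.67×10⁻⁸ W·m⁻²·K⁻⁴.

d ≈ 9.77×10¹⁰ m

For an isothermal black-emitting sphere, (1−a)S·πr² = σ·4πr²·T⁴ ⇒ S = 4σT⁴/(1−a).
S = 4·5.67×10⁻⁸·(208)⁴/0.820 = 517.7 W/m².
Flux falls as S = L/(4πd²), so d = √(L/(4πS)) = √(6.21×10²⁵/(4π·517.7)).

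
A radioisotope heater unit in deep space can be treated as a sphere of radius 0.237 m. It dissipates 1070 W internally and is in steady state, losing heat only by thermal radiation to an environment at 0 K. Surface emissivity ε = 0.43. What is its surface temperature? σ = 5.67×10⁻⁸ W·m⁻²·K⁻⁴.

T ≈ 499 K

Steady state: internal power = radiated power, P = εσA T⁴.
Radiating area A = 4πr² = 0.7058 m².
T⁴ = P/(εσA) = 1070/(0.43·5.67×10⁻⁸·0.7058) = 6.218×10¹⁰ K⁴.
T = (6.218×10¹⁰)^(1/4).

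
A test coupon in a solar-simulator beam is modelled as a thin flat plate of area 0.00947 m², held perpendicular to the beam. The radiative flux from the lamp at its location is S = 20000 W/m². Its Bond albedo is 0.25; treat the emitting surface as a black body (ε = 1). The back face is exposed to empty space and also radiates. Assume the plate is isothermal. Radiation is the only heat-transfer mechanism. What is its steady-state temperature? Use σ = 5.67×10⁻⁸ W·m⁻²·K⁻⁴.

At equilibrium, absorbed power = emitted power.
Absorbing cross-section = A = 0.009470 m²; emitting surface = 2A = 0.01894 m² (ratio 2).
(1−a)S·A_cross = εσ·A_surf·T⁴  ⇒  T⁴ = (1−a)S/(2σ).
T⁴ = 0.750·20000/(2·5.67×10⁻⁸) = 1.323×10¹¹ K⁴.
T = (1.323×10¹¹)^(1/4).

T ≈ 603 K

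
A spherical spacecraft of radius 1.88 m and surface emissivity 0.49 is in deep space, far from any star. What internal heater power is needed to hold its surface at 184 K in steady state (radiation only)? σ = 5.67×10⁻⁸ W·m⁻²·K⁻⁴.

P ≈ 1410 W

P = εσ·4πr²·T⁴.
4πr² = 44.41 m²; T⁴ = 1.146×10⁹ K⁴.
P = 0.49·5.67×10⁻⁸·44.41·1.146×10⁹.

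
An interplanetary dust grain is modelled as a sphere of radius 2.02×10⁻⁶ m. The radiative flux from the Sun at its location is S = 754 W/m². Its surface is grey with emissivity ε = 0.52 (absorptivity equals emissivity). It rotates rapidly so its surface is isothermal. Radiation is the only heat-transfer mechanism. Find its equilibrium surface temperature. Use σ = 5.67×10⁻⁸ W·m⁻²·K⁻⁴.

T ≈ 240 K

At equilibrium, absorbed power = emitted power.
Absorbing cross-section = πr² = 1.282×10⁻¹¹ m²; emitting surface = 4πr² = 5.128×10⁻¹¹ m² (ratio 4).
εS·A_cross = εσ·A_surf·T⁴  ⇒  T⁴ = S/(4σ)   (ε cancels).
T⁴ = 754/(4·5.67×10⁻⁸) = 3.325×10⁹ K⁴.
T = (3.325×10⁹)^(1/4).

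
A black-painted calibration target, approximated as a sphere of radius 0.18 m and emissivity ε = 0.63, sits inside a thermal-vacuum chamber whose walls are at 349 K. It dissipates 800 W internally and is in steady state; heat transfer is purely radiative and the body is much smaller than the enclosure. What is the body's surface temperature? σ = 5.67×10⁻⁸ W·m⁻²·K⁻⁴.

T ≈ 514 K

For a small grey body in a large enclosure, net radiated power = εσA(T⁴ − T_w⁴).
Steady state: P = εσA(T⁴ − T_w⁴) with A = 4πr² = 0.4072 m².
T⁴ = P/(εσA) + T_w⁴ = 800/(0.63·5.67×10⁻⁸·0.4072) + (349)⁴
    = 5.501×10¹⁰ + 1.484×10¹⁰ = 6.984×10¹⁰ K⁴.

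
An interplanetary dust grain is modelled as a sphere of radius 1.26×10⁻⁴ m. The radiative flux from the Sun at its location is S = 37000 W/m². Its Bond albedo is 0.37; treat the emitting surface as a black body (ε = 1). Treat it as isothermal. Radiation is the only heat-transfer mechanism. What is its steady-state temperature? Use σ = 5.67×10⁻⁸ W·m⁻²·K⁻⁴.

At equilibrium, absorbed power = emitted power.
Absorbing cross-section = πr² = 4.988×10⁻⁸ m²; emitting surface = 4πr² = 1.995×10⁻⁷ m² (ratio 4).
(1−a)S·A_cross = εσ·A_surf·T⁴  ⇒  T⁴ = (1−a)S/(4σ).
T⁴ = 0.630·37000/(4·5.67×10⁻⁸) = 1.028×10¹¹ K⁴.
T = (1.028×10¹¹)^(1/4).

T ≈ 566 K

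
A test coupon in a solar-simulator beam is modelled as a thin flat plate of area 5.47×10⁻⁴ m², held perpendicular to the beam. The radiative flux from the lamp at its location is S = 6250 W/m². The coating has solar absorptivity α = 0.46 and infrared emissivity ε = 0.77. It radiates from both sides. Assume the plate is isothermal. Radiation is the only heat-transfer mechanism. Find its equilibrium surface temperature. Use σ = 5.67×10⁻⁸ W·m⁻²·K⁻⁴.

At equilibrium, absorbed power = emitted power.
Absorbing cross-section = A = 5.470×10⁻⁴ m²; emitting surface = 2A = 0.001094 m² (ratio 2).
αS·A_cross = εσ·A_surf·T⁴  ⇒  T⁴ = αS/(ε·2σ).
T⁴ = 0.460·6250/(0.77·2·5.67×10⁻⁸) = 3.293×10¹⁰ K⁴.
T = (3.293×10¹⁰)^(1/4).

T ≈ 426 K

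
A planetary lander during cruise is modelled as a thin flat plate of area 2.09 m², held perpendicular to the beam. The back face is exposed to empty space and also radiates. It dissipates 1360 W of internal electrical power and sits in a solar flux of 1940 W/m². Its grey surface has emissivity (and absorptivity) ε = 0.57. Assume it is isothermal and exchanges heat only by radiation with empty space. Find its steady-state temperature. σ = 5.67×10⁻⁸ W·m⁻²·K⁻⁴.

At steady state, absorbed solar power + internal power = radiated power.
Absorbed: α·S·A_cross = 0.57·1940·2.090 = 2311 W (cross-section A).
Total input = 2311 + 1360 = 3671 W.
Radiated: εσ·A_surf·T⁴ with A_surf = 2A = 4.180 m².
T⁴ = 3671/(0.57·5.67×10⁻⁸·4.180) = 2.717×10¹⁰ K⁴.

T ≈ 406 K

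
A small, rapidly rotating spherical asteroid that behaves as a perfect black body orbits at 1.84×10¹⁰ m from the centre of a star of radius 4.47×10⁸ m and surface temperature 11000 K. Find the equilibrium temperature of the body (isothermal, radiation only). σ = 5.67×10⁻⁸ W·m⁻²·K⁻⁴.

T ≈ 1210 K

The star's surface emits σT_*⁴; at distance d the flux is S = σT_*⁴(R_*/d)².
S = 5.67×10⁻⁸·(11000)⁴·(4.47×10⁸/1.84×10¹⁰)² = 4.899×10⁵ W/m².
For an isothermal sphere T⁴ = (1−a)S/(4σ) = 2.160×10¹² K⁴.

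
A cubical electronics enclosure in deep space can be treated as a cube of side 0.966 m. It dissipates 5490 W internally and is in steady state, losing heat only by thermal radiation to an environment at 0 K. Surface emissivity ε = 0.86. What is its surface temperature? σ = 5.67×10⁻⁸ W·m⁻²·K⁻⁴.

T ≈ 377 K

Steady state: internal power = radiated power, P = εσA T⁴.
Radiating area A = 6L² = 5.599 m².
T⁴ = P/(εσA) = 5490/(0.86·5.67×10⁻⁸·5.599) = 2.011×10¹⁰ K⁴.
T = (2.011×10¹⁰)^(1/4).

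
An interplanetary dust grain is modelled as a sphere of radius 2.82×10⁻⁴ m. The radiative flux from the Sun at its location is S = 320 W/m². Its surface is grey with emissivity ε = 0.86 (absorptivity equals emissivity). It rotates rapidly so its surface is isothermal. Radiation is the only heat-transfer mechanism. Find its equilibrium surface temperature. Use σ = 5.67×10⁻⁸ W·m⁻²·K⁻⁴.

At equilibrium, absorbed power = emitted power.
Absorbing cross-section = πr² = 2.498×10⁻⁷ m²; emitting surface = 4πr² = 9.993×10⁻⁷ m² (ratio 4).
εS·A_cross = εσ·A_surf·T⁴  ⇒  T⁴ = S/(4σ)   (ε cancels).
T⁴ = 320/(4·5.67×10⁻⁸) = 1.411×10⁹ K⁴.
T = (1.411×10⁹)^(1/4).

T ≈ 194 K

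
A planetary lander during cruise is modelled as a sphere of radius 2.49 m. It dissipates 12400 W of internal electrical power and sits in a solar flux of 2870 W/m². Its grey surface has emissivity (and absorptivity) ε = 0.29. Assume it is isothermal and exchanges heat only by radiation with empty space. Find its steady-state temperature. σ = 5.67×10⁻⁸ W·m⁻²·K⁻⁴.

T ≈ 387 K

At steady state, absorbed solar power + internal power = radiated power.
Absorbed: α·S·A_cross = 0.29·2870·19.48 = 16210 W (cross-section πr²).
Total input = 16210 + 12400 = 28610 W.
Radiated: εσ·A_surf·T⁴ with A_surf = 4πr² = 77.91 m².
T⁴ = 28610/(0.29·5.67×10⁻⁸·77.91) = 2.233×10¹⁰ K⁴.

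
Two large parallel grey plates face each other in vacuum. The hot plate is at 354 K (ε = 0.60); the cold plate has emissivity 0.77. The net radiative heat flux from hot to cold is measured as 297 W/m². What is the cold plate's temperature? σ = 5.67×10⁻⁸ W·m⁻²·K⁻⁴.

T₂ ≈ 271 K

q = σ(T₁⁴ − T₂⁴)/(1/ε₁ + 1/ε₂ − 1); denominator = 1.965.
T₂⁴ = T₁⁴ − q·(1/ε₁+1/ε₂−1)/σ = 1.570×10¹⁰ − 297·1.965/5.67×10⁻⁸
    = 5.409×10⁹ K⁴.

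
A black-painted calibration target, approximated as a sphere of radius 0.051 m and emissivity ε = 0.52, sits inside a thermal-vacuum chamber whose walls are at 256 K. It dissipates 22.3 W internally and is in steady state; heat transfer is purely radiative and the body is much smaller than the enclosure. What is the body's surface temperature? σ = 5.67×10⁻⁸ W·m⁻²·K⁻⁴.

T ≈ 407 K

For a small grey body in a large enclosure, net radiated power = εσA(T⁴ − T_w⁴).
Steady state: P = εσA(T⁴ − T_w⁴) with A = 4πr² = 0.03269 m².
T⁴ = P/(εσA) + T_w⁴ = 22.3/(0.52·5.67×10⁻⁸·0.03269) + (256)⁴
    = 2.314×10¹⁰ + 4.295×10⁹ = 2.744×10¹⁰ K⁴.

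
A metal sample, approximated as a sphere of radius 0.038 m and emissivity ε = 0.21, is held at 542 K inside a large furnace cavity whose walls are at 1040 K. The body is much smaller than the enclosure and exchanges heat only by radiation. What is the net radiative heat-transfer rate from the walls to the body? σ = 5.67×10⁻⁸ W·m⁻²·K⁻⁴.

For a small grey body in a large enclosure: P_net = εσA(T_body⁴ − T_wall⁴).
A = 4πr² = 0.01815 m²; T_body⁴ − T_wall⁴ = 8.630×10¹⁰ − 1.170×10¹² = -1.084×10¹² K⁴.
|P_net| = 0.21·5.67×10⁻⁸·0.01815·1.084×10¹².

P_net ≈ 234 W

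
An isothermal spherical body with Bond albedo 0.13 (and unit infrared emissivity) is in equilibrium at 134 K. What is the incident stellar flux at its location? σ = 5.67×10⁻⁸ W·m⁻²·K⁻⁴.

(1−a)S·πr² = σ·4πr²·T⁴ ⇒ S = 4σT⁴/(1−a).
S = 4·5.67×10⁻⁸·3.224×10⁸/0.870.

S ≈ 84.1 W/m²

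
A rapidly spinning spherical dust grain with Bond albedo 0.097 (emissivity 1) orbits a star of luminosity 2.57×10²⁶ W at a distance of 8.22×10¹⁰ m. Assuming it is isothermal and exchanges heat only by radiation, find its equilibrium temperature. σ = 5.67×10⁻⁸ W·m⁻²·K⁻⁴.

T ≈ 331 K

First find the stellar flux at distance d: S = L/(4πd²) = 2.57×10²⁶/(4π·(8.22×10¹⁰)²) = 3027 W/m².
For an isothermal sphere, absorbed (1−a)S·πr² = emitted σ·4πr²·T⁴, so T⁴ = (1−a)S/(4σ).
T⁴ = 0.903·3027/(4·5.67×10⁻⁸) = 1.205×10¹⁰ K⁴.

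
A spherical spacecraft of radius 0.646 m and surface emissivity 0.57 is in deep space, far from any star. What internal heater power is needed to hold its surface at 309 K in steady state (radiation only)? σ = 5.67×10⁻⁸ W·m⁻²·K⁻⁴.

P = εσ·4πr²·T⁴.
4πr² = 5.244 m²; T⁴ = 9.117×10⁹ K⁴.
P = 0.57·5.67×10⁻⁸·5.244·9.117×10⁹.

P ≈ 1550 W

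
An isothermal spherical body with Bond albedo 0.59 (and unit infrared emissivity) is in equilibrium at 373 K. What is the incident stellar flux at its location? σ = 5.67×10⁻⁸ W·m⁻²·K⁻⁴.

(1−a)S·πr² = σ·4πr²·T⁴ ⇒ S = 4σT⁴/(1−a).
S = 4·5.67×10⁻⁸·1.936×10¹⁰/0.410.

S ≈ 10700 W/m²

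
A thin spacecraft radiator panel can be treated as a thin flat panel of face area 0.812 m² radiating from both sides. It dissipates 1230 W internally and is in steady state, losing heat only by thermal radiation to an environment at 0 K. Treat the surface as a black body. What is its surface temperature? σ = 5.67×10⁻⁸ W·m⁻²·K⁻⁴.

T ≈ 340 K

Steady state: internal power = radiated power, P = εσA T⁴.
Radiating area A = 2·0.812 = 1.624 m².
T⁴ = P/(εσA) = 1230/(1.0·5.67×10⁻⁸·1.624) = 1.336×10¹⁰ K⁴.
T = (1.336×10¹⁰)^(1/4).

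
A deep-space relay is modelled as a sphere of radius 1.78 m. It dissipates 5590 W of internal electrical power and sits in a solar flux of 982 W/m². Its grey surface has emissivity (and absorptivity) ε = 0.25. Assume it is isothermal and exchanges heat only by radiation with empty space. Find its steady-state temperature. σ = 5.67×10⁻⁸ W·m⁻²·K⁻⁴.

T ≈ 345 K

At steady state, absorbed solar power + internal power = radiated power.
Absorbed: α·S·A_cross = 0.25·982·9.954 = 2444 W (cross-section πr²).
Total input = 2444 + 5590 = 8034 W.
Radiated: εσ·A_surf·T⁴ with A_surf = 4πr² = 39.82 m².
T⁴ = 8034/(0.25·5.67×10⁻⁸·39.82) = 1.423×10¹⁰ K⁴.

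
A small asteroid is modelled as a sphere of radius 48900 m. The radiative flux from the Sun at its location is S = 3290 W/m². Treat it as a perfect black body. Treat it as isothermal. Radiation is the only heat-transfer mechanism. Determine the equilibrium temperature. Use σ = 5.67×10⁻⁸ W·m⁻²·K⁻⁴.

T ≈ 347 K

At equilibrium, absorbed power = emitted power.
Absorbing cross-section = πr² = 7.512×10⁹ m²; emitting surface = 4πr² = 3.005×10¹⁰ m² (ratio 4).
S·A_cross = εσ·A_surf·T⁴  ⇒  T⁴ = S/(4σ).
T⁴ = 1.00·3290/(4·5.67×10⁻⁸) = 1.451×10¹⁰ K⁴.
T = (1.451×10¹⁰)^(1/4).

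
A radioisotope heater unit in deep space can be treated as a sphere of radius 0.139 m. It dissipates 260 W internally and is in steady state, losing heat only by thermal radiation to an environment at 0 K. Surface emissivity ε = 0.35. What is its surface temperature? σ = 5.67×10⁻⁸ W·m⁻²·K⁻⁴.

T ≈ 482 K

Steady state: internal power = radiated power, P = εσA T⁴.
Radiating area A = 4πr² = 0.2428 m².
T⁴ = P/(εσA) = 260/(0.35·5.67×10⁻⁸·0.2428) = 5.396×10¹⁰ K⁴.
T = (5.396×10¹⁰)^(1/4).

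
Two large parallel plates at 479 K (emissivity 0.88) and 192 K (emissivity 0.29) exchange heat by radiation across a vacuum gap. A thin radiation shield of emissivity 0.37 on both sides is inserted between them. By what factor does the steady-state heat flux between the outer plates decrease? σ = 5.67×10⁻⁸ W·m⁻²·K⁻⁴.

Without shield: q₀ = σΔ(T⁴)/(1/ε₁+1/ε₂−1) with denominator 3.585.
With shield the two gaps are in series; the resistances add: (1/ε₁+1/ε_s−1)+(1/ε_s+1/ε₂−1) = 2.839+5.151 = 7.990.
Heat-flux ratio q₀/q = 7.990/3.585.

factor ≈ 2.23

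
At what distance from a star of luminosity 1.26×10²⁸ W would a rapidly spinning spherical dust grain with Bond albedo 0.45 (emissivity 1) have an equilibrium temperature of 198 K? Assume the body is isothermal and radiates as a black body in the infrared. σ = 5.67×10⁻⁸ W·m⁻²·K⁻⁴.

d ≈ 1.26×10¹² m

For an isothermal black-emitting sphere, (1−a)S·πr² = σ·4πr²·T⁴ ⇒ S = 4σT⁴/(1−a).
S = 4·5.67×10⁻⁸·(198)⁴/0.550 = 633.8 W/m².
Flux falls as S = L/(4πd²), so d = √(L/(4πS)) = √(1.26×10²⁸/(4π·633.8)).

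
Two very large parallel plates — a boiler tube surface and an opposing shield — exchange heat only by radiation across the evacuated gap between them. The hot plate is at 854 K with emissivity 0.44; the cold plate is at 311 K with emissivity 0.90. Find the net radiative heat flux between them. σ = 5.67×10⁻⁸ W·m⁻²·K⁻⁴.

q ≈ 12400 W/m²

For two infinite grey parallel plates, q = σ(T₁⁴ − T₂⁴)/(1/ε₁ + 1/ε₂ − 1).
T₁⁴ − T₂⁴ = 5.319×10¹¹ − 9.355×10⁹ = 5.225×10¹¹ K⁴.
1/ε₁ + 1/ε₂ − 1 = 2.273 + 1.111 − 1 = 2.384.
q = 5.67×10⁻⁸ × 5.225×10¹¹ / 2.384.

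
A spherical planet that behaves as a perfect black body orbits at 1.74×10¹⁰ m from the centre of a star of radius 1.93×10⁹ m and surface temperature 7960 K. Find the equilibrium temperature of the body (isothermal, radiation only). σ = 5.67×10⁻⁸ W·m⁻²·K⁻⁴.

The star's surface emits σT_*⁴; at distance d the flux is S = σT_*⁴(R_*/d)².
S = 5.67×10⁻⁸·(7960)⁴·(1.93×10⁹/1.74×10¹⁰)² = 2.801×10⁶ W/m².
For an isothermal sphere T⁴ = (1−a)S/(4σ) = 1.235×10¹³ K⁴.

T ≈ 1870 K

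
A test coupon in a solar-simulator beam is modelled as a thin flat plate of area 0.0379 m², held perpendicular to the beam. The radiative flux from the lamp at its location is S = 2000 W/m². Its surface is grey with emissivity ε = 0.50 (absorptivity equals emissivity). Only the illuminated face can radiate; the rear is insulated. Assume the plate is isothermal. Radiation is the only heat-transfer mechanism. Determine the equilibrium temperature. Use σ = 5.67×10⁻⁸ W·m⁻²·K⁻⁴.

At equilibrium, absorbed power = emitted power.
Absorbing cross-section = A = 0.03790 m²; emitting surface = A = 0.03790 m² (ratio 1).
εS·A_cross = εσ·A_surf·T⁴  ⇒  T⁴ = S/(1σ)   (ε cancels).
T⁴ = 2000/(1·5.67×10⁻⁸) = 3.527×10¹⁰ K⁴.
T = (3.527×10¹⁰)^(1/4).

T ≈ 433 K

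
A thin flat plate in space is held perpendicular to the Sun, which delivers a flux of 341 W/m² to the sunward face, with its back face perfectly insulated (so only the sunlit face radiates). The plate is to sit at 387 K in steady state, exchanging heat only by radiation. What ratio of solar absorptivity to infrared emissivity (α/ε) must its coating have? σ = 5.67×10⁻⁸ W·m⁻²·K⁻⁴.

α/ε ≈ 3.73

Balance: αS·A = εσ·1A·T⁴ ⇒ α/ε = σT⁴/S.
α/ε = 5.67×10⁻⁸·(387)⁴/341 = 5.67×10⁻⁸·2.243×10¹⁰/341.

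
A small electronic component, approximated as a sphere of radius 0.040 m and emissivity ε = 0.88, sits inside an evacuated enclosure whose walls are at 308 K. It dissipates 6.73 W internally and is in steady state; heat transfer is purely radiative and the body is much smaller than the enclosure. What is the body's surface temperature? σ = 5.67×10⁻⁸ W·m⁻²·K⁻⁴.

T ≈ 354 K

For a small grey body in a large enclosure, net radiated power = εσA(T⁴ − T_w⁴).
Steady state: P = εσA(T⁴ − T_w⁴) with A = 4πr² = 0.02011 m².
T⁴ = P/(εσA) + T_w⁴ = 6.73/(0.88·5.67×10⁻⁸·0.02011) + (308)⁴
    = 6.708×10⁹ + 8.999×10⁹ = 1.571×10¹⁰ K⁴.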